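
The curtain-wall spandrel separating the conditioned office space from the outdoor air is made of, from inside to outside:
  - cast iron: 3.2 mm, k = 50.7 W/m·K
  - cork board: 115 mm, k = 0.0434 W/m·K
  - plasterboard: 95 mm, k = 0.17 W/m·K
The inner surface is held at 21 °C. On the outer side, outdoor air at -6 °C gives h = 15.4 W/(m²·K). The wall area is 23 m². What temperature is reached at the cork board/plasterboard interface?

T ≈ -0.855 °C

Model the wall as resistances in series:
R_cast iron = L/(kA) = 0.0032/(50.7×23) = 2.744×10^-6 K/W
R_cork board = L/(kA) = 0.115/(0.0434×23) = 0.1152 K/W
R_plasterboard = L/(kA) = 0.095/(0.17×23) = 0.0243 K/W
R_outer film = 1/(h_o·A) = 1/(15.4×23) = 0.002823 K/W
R_total = 0.1423 K/W;  Q = ΔT/R_total = 27/0.1423 = 189.7 W
T_interface = T_inner − Q·ΣR(inner→interface) = 21 − 190×0.1152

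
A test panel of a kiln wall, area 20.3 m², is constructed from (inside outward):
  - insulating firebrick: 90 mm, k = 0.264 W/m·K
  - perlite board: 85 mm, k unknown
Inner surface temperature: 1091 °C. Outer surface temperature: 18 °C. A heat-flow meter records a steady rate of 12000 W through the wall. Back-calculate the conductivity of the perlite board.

Using the resistance-network approach (series):
R_insulating firebrick = L/(kA) = 0.09/(0.264×20.3) = 0.01679 K/W
Sum of known resistances R_other = 0.01679 K/W
Total R = ΔT/Q = 1073/12000 = 0.08942 K/W
R_perlite board = R_total − R_other = 0.07262 K/W
k = L/(R·A) = 0.085/(0.07262×20.3)

k ≈ 0.0577 W/(m·K)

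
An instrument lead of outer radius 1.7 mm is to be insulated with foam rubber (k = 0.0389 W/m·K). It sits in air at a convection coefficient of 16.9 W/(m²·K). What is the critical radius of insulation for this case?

r_cr ≈ 2.3 mm

For a cylinder r_cr = k/h = 0.0389/16.9
r_cr = 2.3 mm; since the bare radius (1.7 mm) is below r_cr, adding a thin layer of insulation will *increase* heat loss.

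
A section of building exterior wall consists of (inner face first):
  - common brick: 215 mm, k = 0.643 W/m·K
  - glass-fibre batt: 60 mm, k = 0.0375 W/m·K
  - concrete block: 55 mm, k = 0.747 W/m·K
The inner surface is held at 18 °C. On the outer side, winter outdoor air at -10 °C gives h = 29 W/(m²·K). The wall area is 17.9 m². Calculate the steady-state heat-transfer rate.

Thermal resistances in series:
R_common brick = L/(kA) = 0.215/(0.643×17.9) = 0.01868 K/W
R_glass-fibre batt = L/(kA) = 0.06/(0.0375×17.9) = 0.08939 K/W
R_concrete block = L/(kA) = 0.055/(0.747×17.9) = 0.004113 K/W
R_outer film = 1/(h_o·A) = 1/(29×17.9) = 0.001926 K/W
R_total = 0.1141 K/W
Q = ΔT / R_total = 28 / 0.1141

Q ≈ 245 W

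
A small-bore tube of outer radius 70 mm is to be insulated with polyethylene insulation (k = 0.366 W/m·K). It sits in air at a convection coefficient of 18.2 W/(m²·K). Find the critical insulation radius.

r_cr ≈ 20.1 mm

For a cylinder r_cr = k/h = 0.366/18.2
r_cr = 20.1 mm; since the bare radius (70 mm) is above r_cr, any added insulation will reduce heat loss.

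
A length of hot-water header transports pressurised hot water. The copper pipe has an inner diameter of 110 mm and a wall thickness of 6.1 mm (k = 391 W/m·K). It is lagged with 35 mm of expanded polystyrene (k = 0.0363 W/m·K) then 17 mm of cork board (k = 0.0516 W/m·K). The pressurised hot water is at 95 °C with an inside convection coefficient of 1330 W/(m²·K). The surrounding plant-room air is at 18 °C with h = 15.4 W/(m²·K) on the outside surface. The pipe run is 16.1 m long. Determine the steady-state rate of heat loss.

Treating each annulus and film as a series resistance:
R_inner film = 1/(h_i·2πr₁L) = 1/(1330×2π×0.055×16.1) = 1.351×10^-4 K/W
R_copper pipe wall = ln(61.1/55)/(2π×391×16.1) = 2.659×10^-6 K/W
R_expanded polystyrene = ln(96.1/61.1)/(2π×0.0363×16.1) = 0.1233 K/W
R_cork board = ln(113.1/96.1)/(2π×0.0516×16.1) = 0.0312 K/W
R_outer film = 1/(h_o·2πr_oL) = 1/(15.4×2π×0.1131×16.1) = 0.005676 K/W
R_total = 0.1603 K/W
Q = ΔT/R_total = 77/0.1603

Q ≈ 480 W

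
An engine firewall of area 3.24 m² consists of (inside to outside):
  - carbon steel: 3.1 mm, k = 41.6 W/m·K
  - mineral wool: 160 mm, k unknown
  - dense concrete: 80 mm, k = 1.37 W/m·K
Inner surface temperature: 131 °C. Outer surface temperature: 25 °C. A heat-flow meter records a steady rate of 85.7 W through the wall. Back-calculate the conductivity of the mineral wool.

Model the wall as resistances in series:
R_carbon steel = L/(kA) = 0.0031/(41.6×3.24) = 2.3×10^-5 K/W
R_dense concrete = L/(kA) = 0.08/(1.37×3.24) = 0.01802 K/W
Sum of known resistances R_other = 0.01805 K/W
Total R = ΔT/Q = 106/85.7 = 1.237 K/W
R_mineral wool = R_total − R_other = 1.219 K/W
k = L/(R·A) = 0.16/(1.219×3.24)

k ≈ 0.0405 W/(m·K)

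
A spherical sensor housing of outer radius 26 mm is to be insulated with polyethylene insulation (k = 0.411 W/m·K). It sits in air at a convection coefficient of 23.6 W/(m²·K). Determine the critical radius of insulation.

r_cr ≈ 34.8 mm

For a sphere r_cr = 2k/h = 2×0.411/23.6
r_cr = 34.8 mm; since the bare radius (26 mm) is below r_cr, adding a thin layer of insulation will *increase* heat loss.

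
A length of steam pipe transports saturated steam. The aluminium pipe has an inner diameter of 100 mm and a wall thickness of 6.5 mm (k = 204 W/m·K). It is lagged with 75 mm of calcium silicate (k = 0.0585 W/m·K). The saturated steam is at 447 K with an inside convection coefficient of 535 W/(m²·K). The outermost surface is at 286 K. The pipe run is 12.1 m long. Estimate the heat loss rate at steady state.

For a radial system each layer contributes R = ln(r_out/r_in)/(2πkL); films add R = 1/(hA).
R_inner film = 1/(h_i·2πr₁L) = 1/(535×2π×0.05×12.1) = 4.917×10^-4 K/W
R_aluminium pipe wall = ln(56.5/50)/(2π×204×12.1) = 7.88×10^-6 K/W
R_calcium silicate = ln(131.5/56.5)/(2π×0.0585×12.1) = 0.1899 K/W
R_total = 0.1904 K/W
Q = ΔT/R_total = 161/0.1904

Q ≈ 845 W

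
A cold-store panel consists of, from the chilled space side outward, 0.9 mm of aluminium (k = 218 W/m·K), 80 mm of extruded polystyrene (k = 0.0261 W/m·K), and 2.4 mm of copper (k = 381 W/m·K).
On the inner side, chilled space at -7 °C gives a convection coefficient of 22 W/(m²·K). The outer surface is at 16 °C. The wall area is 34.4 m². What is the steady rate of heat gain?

Q ≈ 254 W

Series thermal resistances:
R_inner film = 1/(h_i·A) = 1/(22×34.4) = 0.001321 K/W
R_aluminium = L/(kA) = 0.0009/(218×34.4) = 1.2×10^-7 K/W
R_extruded polystyrene = L/(kA) = 0.08/(0.0261×34.4) = 0.0891 K/W
R_copper = L/(kA) = 0.0024/(381×34.4) = 1.831×10^-7 K/W
R_total = 0.09042 K/W
Q = ΔT / R_total = 23 / 0.09042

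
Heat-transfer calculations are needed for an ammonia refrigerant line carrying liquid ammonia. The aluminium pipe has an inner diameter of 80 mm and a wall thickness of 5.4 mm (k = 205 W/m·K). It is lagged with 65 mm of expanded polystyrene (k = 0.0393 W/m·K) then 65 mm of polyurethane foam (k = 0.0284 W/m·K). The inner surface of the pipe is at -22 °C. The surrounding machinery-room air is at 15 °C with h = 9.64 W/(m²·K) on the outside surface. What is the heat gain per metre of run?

For a radial system each layer contributes R = ln(r_out/r_in)/(2πkL); films add R = 1/(hA).
R_aluminium pipe wall = ln(45.4/40)/(2π×205×1) = 9.831×10^-5 K/W
R_expanded polystyrene = ln(110.4/45.4)/(2π×0.0393×1) = 3.599 K/W
R_polyurethane foam = ln(175.4/110.4)/(2π×0.0284×1) = 2.594 K/W
R_outer film = 1/(h_o·2πr_oL) = 1/(9.64×2π×0.1754×1) = 0.09413 K/W
R_total = 6.287 K/W
Q = ΔT/R_total = 37/6.287

q′ ≈ 5.88 W/m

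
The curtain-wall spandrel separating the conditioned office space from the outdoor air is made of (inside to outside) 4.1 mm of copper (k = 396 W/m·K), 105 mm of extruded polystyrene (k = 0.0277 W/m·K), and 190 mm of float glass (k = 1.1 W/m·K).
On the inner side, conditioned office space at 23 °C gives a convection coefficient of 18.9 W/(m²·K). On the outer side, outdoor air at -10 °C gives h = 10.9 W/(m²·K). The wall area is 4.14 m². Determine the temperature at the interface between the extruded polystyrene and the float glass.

Thermal resistances in series:
R_inner film = 1/(h_i·A) = 1/(18.9×4.14) = 0.01278 K/W
R_copper = L/(kA) = 0.0041/(396×4.14) = 2.501×10^-6 K/W
R_extruded polystyrene = L/(kA) = 0.105/(0.0277×4.14) = 0.9156 K/W
R_float glass = L/(kA) = 0.19/(1.1×4.14) = 0.04172 K/W
R_outer film = 1/(h_o·A) = 1/(10.9×4.14) = 0.02216 K/W
R_total = 0.9923 K/W;  Q = ΔT/R_total = 33/0.9923 = 33.26 W
T_interface = T_inner − Q·ΣR(inner→interface) = 23 − 33.3×0.9284

T ≈ -7.88 °C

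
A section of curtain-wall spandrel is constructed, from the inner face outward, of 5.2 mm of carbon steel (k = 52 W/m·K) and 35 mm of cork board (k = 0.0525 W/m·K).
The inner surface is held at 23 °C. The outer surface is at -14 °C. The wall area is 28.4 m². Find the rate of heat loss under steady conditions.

Q ≈ 1580 W

Using the resistance-network approach (series):
R_carbon steel = L/(kA) = 0.0052/(52×28.4) = 3.521×10^-6 K/W
R_cork board = L/(kA) = 0.035/(0.0525×28.4) = 0.02347 K/W
R_total = 0.02348 K/W
Q = ΔT / R_total = 37 / 0.02348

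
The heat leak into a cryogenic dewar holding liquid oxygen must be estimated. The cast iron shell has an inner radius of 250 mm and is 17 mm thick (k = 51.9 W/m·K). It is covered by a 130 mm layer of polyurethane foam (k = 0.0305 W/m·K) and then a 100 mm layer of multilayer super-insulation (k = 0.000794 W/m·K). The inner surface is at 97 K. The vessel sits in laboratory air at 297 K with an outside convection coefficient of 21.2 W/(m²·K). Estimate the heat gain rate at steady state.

Q ≈ 3.7 W

Radial (spherical) resistances in series:
R_cast iron shell = (1/0.25 − 1/0.267)/(4π×51.9) = 3.905×10^-4 K/W
R_polyurethane foam = (1/0.267 − 1/0.397)/(4π×0.0305) = 3.2 K/W
R_multilayer super-insulation = (1/0.397 − 1/0.497)/(4π×0.000794) = 50.8 K/W
R_outer film = 1/(h·4πr_o²) = 1/(21.2×4π×0.497²) = 0.0152 K/W
R_total = 54.01 K/W
Q = ΔT/R_total = 200/54.01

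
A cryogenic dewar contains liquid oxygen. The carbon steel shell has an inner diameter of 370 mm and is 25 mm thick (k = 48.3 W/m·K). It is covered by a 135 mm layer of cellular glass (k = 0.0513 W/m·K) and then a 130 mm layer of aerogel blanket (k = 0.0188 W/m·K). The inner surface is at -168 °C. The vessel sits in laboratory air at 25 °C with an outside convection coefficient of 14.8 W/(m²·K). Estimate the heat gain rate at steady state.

Q ≈ 30.8 W

For a spherical shell R = (1/r₁ − 1/r₂)/(4πk); film R = 1/(h·4πr²). In series:
R_carbon steel shell = (1/0.185 − 1/0.21)/(4π×48.3) = 0.00106 K/W
R_cellular glass = (1/0.21 − 1/0.345)/(4π×0.0513) = 2.89 K/W
R_aerogel blanket = (1/0.345 − 1/0.475)/(4π×0.0188) = 3.358 K/W
R_outer film = 1/(h·4πr_o²) = 1/(14.8×4π×0.475²) = 0.02383 K/W
R_total = 6.273 K/W
Q = ΔT/R_total = 193/6.273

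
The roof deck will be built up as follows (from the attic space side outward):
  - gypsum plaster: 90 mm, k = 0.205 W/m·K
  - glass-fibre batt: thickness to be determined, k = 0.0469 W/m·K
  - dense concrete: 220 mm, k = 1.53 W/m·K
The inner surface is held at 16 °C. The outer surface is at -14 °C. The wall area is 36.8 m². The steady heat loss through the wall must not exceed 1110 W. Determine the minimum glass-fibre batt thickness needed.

Model the wall as resistances in series:
R_gypsum plaster = L/(kA) = 0.09/(0.205×36.8) = 0.01193 K/W
R_dense concrete = L/(kA) = 0.22/(1.53×36.8) = 0.003907 K/W
Sum of the known resistances R_other = 0.01584 K/W
Required total resistance R_tot = ΔT/Q_allow = 30/1110 = 0.02703 K/W
R_glass-fibre batt = R_tot − R_other = 0.01119 K/W
L = R·k·A = 0.01119×0.0469×36.8

L ≈ 19.3 mm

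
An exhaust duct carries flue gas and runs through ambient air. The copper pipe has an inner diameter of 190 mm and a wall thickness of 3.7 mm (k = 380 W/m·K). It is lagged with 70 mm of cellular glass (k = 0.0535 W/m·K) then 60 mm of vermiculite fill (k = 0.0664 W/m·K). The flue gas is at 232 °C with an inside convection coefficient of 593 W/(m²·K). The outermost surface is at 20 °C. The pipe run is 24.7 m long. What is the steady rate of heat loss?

Q ≈ 2250 W

For a radial system each layer contributes R = ln(r_out/r_in)/(2πkL); films add R = 1/(hA).
R_inner film = 1/(h_i·2πr₁L) = 1/(593×2π×0.095×24.7) = 1.144×10^-4 K/W
R_copper pipe wall = ln(98.7/95)/(2π×380×24.7) = 6.479×10^-7 K/W
R_cellular glass = ln(168.7/98.7)/(2π×0.0535×24.7) = 0.06456 K/W
R_vermiculite fill = ln(228.7/168.7)/(2π×0.0664×24.7) = 0.02953 K/W
R_total = 0.0942 K/W
Q = ΔT/R_total = 212/0.0942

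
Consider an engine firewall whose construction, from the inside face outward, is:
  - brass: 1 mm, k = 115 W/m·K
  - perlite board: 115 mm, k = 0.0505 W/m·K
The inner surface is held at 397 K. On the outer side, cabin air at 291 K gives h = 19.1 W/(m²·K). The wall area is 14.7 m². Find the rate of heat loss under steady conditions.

Model the wall as resistances in series:
R_brass = L/(kA) = 0.001/(115×14.7) = 5.915×10^-7 K/W
R_perlite board = L/(kA) = 0.115/(0.0505×14.7) = 0.1549 K/W
R_outer film = 1/(h_o·A) = 1/(19.1×14.7) = 0.003562 K/W
R_total = 0.1585 K/W
Q = ΔT / R_total = 106 / 0.1585

Q ≈ 669 W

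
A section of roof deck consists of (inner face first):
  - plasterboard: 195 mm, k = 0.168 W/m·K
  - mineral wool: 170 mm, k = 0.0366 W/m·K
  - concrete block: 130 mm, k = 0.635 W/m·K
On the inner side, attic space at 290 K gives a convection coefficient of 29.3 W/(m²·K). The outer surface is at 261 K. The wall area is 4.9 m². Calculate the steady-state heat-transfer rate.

Q ≈ 23.5 W

Series thermal resistances:
R_inner film = 1/(h_i·A) = 1/(29.3×4.9) = 0.006965 K/W
R_plasterboard = L/(kA) = 0.195/(0.168×4.9) = 0.2369 K/W
R_mineral wool = L/(kA) = 0.17/(0.0366×4.9) = 0.9479 K/W
R_concrete block = L/(kA) = 0.13/(0.635×4.9) = 0.04178 K/W
R_total = 1.234 K/W
Q = ΔT / R_total = 29 / 1.234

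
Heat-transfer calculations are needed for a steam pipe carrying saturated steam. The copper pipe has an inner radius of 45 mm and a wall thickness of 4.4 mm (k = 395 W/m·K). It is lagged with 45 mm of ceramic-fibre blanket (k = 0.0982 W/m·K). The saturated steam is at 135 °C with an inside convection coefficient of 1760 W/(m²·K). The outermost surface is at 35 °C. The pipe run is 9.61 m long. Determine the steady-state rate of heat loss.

Cylindrical conduction, so R = ln(r₂/r₁)/(2πkL) per layer, in series:
R_inner film = 1/(h_i·2πr₁L) = 1/(1760×2π×0.045×9.61) = 2.091×10^-4 K/W
R_copper pipe wall = ln(49.4/45)/(2π×395×9.61) = 3.911×10^-6 K/W
R_ceramic-fibre blanket = ln(94.4/49.4)/(2π×0.0982×9.61) = 0.1092 K/W
R_total = 0.1094 K/W
Q = ΔT/R_total = 100/0.1094

Q ≈ 914 W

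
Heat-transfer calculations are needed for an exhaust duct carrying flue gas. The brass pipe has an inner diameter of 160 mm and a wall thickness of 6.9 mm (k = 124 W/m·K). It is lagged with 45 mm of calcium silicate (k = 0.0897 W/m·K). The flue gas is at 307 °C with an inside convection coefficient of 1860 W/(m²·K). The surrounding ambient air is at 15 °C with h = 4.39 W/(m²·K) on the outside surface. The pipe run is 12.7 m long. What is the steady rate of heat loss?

Q ≈ 3650 W

For a radial system each layer contributes R = ln(r_out/r_in)/(2πkL); films add R = 1/(hA).
R_inner film = 1/(h_i·2πr₁L) = 1/(1860×2π×0.08×12.7) = 8.422×10^-5 K/W
R_brass pipe wall = ln(86.9/80)/(2π×124×12.7) = 8.361×10^-6 K/W
R_calcium silicate = ln(131.9/86.9)/(2π×0.0897×12.7) = 0.0583 K/W
R_outer film = 1/(h_o·2πr_oL) = 1/(4.39×2π×0.1319×12.7) = 0.02164 K/W
R_total = 0.08003 K/W
Q = ΔT/R_total = 292/0.08003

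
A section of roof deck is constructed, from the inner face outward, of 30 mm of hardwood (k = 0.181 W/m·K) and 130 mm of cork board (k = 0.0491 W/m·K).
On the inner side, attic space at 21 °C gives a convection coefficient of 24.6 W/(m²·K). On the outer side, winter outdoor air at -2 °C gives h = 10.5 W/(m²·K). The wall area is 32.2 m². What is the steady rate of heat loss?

Q ≈ 251 W

Model the wall as resistances in series:
R_inner film = 1/(h_i·A) = 1/(24.6×32.2) = 0.001262 K/W
R_hardwood = L/(kA) = 0.03/(0.181×32.2) = 0.005147 K/W
R_cork board = L/(kA) = 0.13/(0.0491×32.2) = 0.08223 K/W
R_outer film = 1/(h_o·A) = 1/(10.5×32.2) = 0.002958 K/W
R_total = 0.09159 K/W
Q = ΔT / R_total = 23 / 0.09159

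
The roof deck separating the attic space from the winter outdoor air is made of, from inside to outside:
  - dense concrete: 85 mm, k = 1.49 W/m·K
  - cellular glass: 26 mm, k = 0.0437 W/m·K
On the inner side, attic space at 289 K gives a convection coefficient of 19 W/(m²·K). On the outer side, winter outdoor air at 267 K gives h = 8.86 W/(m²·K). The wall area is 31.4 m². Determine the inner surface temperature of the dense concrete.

Series thermal resistances:
R_inner film = 1/(h_i·A) = 1/(19×31.4) = 0.001676 K/W
R_dense concrete = L/(kA) = 0.085/(1.49×31.4) = 0.001817 K/W
R_cellular glass = L/(kA) = 0.026/(0.0437×31.4) = 0.01895 K/W
R_outer film = 1/(h_o·A) = 1/(8.86×31.4) = 0.003594 K/W
R_total = 0.02604 K/W;  Q = ΔT/R_total = 22/0.02604 = 845 W
T_interface = T_inner − Q·ΣR(inner→interface) = 289 − 845×0.001676

T ≈ 288 K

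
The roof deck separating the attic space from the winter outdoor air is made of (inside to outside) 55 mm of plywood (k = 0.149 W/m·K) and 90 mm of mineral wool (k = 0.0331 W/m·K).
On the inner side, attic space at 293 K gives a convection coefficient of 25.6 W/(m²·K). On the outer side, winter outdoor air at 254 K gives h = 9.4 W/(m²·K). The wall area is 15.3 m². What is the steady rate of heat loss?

Model the wall as resistances in series:
R_inner film = 1/(h_i·A) = 1/(25.6×15.3) = 0.002553 K/W
R_plywood = L/(kA) = 0.055/(0.149×15.3) = 0.02413 K/W
R_mineral wool = L/(kA) = 0.09/(0.0331×15.3) = 0.1777 K/W
R_outer film = 1/(h_o·A) = 1/(9.4×15.3) = 0.006953 K/W
R_total = 0.2113 K/W
Q = ΔT / R_total = 39 / 0.2113

Q ≈ 185 W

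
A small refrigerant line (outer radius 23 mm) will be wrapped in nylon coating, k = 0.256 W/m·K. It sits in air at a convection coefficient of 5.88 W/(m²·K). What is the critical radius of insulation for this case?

r_cr ≈ 43.5 mm

For a cylinder r_cr = k/h = 0.256/5.88
r_cr = 43.5 mm; since the bare radius (23 mm) is below r_cr, adding a thin layer of insulation will *increase* heat loss.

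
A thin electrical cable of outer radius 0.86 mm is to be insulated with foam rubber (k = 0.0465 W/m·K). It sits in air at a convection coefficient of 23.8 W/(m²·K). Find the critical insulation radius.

For a cylinder r_cr = k/h = 0.0465/23.8
r_cr = 1.95 mm; since the bare radius (0.86 mm) is below r_cr, adding a thin layer of insulation will *increase* heat loss.

r_cr ≈ 1.95 mm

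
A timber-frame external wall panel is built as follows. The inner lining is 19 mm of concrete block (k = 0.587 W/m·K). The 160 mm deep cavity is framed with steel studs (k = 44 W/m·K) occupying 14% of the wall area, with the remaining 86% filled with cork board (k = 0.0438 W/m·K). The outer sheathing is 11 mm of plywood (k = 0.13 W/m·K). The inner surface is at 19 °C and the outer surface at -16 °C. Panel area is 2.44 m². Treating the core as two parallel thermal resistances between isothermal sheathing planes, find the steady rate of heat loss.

Q ≈ 598 W

Sheathing layers in series; stud and cavity paths in parallel between them.
R_inner = 0.019/(0.587×2.44) = 0.01327 K/W
R_stud  = 0.16/(44×0.14×2.44) = 0.01065 K/W
R_cav   = 0.16/(0.0438×0.86×2.44) = 1.741 K/W
1/R_core = 1/R_stud + 1/R_cav → R_core = 0.01058 K/W
R_outer = 0.011/(0.13×2.44) = 0.03468 K/W
R_total = 0.05852 K/W
Q = ΔT/R_total = 35/0.05852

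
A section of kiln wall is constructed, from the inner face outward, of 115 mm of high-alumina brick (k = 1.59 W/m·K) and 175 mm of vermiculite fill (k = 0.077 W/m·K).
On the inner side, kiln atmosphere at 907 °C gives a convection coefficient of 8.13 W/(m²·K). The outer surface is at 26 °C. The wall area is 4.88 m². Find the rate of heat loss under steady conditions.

Model the wall as resistances in series:
R_inner film = 1/(h_i·A) = 1/(8.13×4.88) = 0.02521 K/W
R_high-alumina brick = L/(kA) = 0.115/(1.59×4.88) = 0.01482 K/W
R_vermiculite fill = L/(kA) = 0.175/(0.077×4.88) = 0.4657 K/W
R_total = 0.5057 K/W
Q = ΔT / R_total = 881 / 0.5057

Q ≈ 1740 W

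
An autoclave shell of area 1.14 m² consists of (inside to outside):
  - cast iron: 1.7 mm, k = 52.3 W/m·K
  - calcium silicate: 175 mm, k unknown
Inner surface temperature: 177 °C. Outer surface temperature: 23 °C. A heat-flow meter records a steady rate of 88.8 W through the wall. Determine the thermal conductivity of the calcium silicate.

k ≈ 0.0885 W/(m·K)

Series thermal resistances:
R_cast iron = L/(kA) = 0.0017/(52.3×1.14) = 2.851×10^-5 K/W
Sum of known resistances R_other = 2.851×10^-5 K/W
Total R = ΔT/Q = 154/88.8 = 1.734 K/W
R_calcium silicate = R_total − R_other = 1.734 K/W
k = L/(R·A) = 0.175/(1.734×1.14)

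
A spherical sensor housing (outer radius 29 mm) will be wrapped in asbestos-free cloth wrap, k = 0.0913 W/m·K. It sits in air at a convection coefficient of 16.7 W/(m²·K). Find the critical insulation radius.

r_cr ≈ 10.9 mm

For a sphere r_cr = 2k/h = 2×0.0913/16.7
r_cr = 10.9 mm; since the bare radius (29 mm) is above r_cr, any added insulation will reduce heat loss.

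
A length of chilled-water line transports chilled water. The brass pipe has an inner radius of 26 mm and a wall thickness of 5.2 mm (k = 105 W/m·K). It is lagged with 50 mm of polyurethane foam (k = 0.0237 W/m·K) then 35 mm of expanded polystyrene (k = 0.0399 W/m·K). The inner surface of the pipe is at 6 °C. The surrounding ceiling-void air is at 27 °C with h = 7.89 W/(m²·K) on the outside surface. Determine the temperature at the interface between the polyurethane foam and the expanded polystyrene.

Treating each annulus and film as a series resistance:
R_brass pipe wall = ln(31.2/26)/(2π×105×1) = 2.764×10^-4 K/W
R_polyurethane foam = ln(81.2/31.2)/(2π×0.0237×1) = 6.423 K/W
R_expanded polystyrene = ln(116.2/81.2)/(2π×0.0399×1) = 1.43 K/W
R_outer film = 1/(h_o·2πr_oL) = 1/(7.89×2π×0.1162×1) = 0.1736 K/W
R_total = 8.027 K/W
Q = ΔT/R_total = 21/8.027
Q = 2.62 W/m
T_interface = T_inner + Q·ΣR(inner→interface) = 6 + 2.62×6.424

T ≈ 22.8 °C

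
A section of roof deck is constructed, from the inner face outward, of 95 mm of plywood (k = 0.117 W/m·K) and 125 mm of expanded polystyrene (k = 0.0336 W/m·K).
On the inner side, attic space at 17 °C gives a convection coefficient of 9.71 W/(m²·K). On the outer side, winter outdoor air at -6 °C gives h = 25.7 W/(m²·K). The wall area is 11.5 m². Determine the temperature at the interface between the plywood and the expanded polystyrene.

Thermal resistances in series:
R_inner film = 1/(h_i·A) = 1/(9.71×11.5) = 0.008955 K/W
R_plywood = L/(kA) = 0.095/(0.117×11.5) = 0.07061 K/W
R_expanded polystyrene = L/(kA) = 0.125/(0.0336×11.5) = 0.3235 K/W
R_outer film = 1/(h_o·A) = 1/(25.7×11.5) = 0.003384 K/W
R_total = 0.4064 K/W;  Q = ΔT/R_total = 23/0.4064 = 56.59 W
T_interface = T_inner − Q·ΣR(inner→interface) = 17 − 56.6×0.07956

T ≈ 12.5 °C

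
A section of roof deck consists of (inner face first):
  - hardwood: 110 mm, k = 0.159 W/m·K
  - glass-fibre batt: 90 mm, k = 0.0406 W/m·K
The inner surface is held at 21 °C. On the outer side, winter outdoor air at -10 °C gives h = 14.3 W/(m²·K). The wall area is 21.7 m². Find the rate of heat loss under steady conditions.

Model the wall as resistances in series:
R_hardwood = L/(kA) = 0.11/(0.159×21.7) = 0.03188 K/W
R_glass-fibre batt = L/(kA) = 0.09/(0.0406×21.7) = 0.1022 K/W
R_outer film = 1/(h_o·A) = 1/(14.3×21.7) = 0.003223 K/W
R_total = 0.1373 K/W
Q = ΔT / R_total = 31 / 0.1373

Q ≈ 226 W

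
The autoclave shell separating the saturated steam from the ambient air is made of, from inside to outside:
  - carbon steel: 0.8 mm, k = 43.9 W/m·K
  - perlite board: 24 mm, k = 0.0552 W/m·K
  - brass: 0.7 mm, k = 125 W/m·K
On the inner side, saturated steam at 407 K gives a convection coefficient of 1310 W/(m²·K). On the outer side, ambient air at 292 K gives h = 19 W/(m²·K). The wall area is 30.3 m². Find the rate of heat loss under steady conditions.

Treating each layer as a thermal resistance in series:
R_inner film = 1/(h_i·A) = 1/(1310×30.3) = 2.519×10^-5 K/W
R_carbon steel = L/(kA) = 0.0008/(43.9×30.3) = 6.014×10^-7 K/W
R_perlite board = L/(kA) = 0.024/(0.0552×30.3) = 0.01435 K/W
R_brass = L/(kA) = 0.0007/(125×30.3) = 1.848×10^-7 K/W
R_outer film = 1/(h_o·A) = 1/(19×30.3) = 0.001737 K/W
R_total = 0.01611 K/W
Q = ΔT / R_total = 115 / 0.01611

Q ≈ 7140 W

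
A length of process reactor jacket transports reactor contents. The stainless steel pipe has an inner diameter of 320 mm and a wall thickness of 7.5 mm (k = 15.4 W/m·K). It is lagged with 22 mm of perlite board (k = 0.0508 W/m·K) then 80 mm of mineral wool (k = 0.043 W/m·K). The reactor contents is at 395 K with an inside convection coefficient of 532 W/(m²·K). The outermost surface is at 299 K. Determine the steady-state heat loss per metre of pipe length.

For a radial system each layer contributes R = ln(r_out/r_in)/(2πkL); films add R = 1/(hA).
R_inner film = 1/(h_i·2πr₁L) = 1/(532×2π×0.16×1) = 0.00187 K/W
R_stainless steel pipe wall = ln(167.5/160)/(2π×15.4×1) = 4.734×10^-4 K/W
R_perlite board = ln(189.5/167.5)/(2π×0.0508×1) = 0.3866 K/W
R_mineral wool = ln(269.5/189.5)/(2π×0.043×1) = 1.304 K/W
R_total = 1.692 K/W
Q = ΔT/R_total = 96/1.692

q′ ≈ 56.7 W/m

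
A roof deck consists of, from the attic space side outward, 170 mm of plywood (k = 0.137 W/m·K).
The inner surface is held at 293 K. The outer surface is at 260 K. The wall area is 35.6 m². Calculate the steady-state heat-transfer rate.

Model the wall as resistances in series:
R_plywood = L/(kA) = 0.17/(0.137×35.6) = 0.03486 K/W
R_total = 0.03486 K/W
Q = ΔT / R_total = 33 / 0.03486

Q ≈ 947 W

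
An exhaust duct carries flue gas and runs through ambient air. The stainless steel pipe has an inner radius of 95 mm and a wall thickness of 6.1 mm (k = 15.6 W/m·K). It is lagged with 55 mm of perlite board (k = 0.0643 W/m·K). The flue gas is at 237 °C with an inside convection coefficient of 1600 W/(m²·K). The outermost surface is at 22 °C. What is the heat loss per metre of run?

q′ ≈ 200 W/m

Per-layer cylindrical resistances, series-summed:
R_inner film = 1/(h_i·2πr₁L) = 1/(1600×2π×0.095×1) = 0.001047 K/W
R_stainless steel pipe wall = ln(101.1/95)/(2π×15.6×1) = 6.349×10^-4 K/W
R_perlite board = ln(156.1/101.1)/(2π×0.0643×1) = 1.075 K/W
R_total = 1.077 K/W
Q = ΔT/R_total = 215/1.077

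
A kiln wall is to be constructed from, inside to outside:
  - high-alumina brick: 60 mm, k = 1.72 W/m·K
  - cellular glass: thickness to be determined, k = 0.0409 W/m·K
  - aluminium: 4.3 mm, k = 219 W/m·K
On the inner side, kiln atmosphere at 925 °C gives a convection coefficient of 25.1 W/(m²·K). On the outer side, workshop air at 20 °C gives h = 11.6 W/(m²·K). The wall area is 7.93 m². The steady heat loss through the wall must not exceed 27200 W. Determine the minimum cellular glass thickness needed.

Using the resistance-network approach (series):
R_inner film = 1/(h_i·A) = 1/(25.1×7.93) = 0.005024 K/W
R_high-alumina brick = L/(kA) = 0.06/(1.72×7.93) = 0.004399 K/W
R_aluminium = L/(kA) = 0.0043/(219×7.93) = 2.476×10^-6 K/W
R_outer film = 1/(h_o·A) = 1/(11.6×7.93) = 0.01087 K/W
Sum of the known resistances R_other = 0.0203 K/W
Required total resistance R_tot = ΔT/Q_allow = 905/27200 = 0.03327 K/W
R_cellular glass = R_tot − R_other = 0.01298 K/W
L = R·k·A = 0.01298×0.0409×7.93

L ≈ 4.21 mm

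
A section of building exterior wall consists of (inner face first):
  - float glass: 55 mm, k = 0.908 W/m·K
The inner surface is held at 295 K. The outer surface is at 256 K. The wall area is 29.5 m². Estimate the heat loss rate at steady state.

Using the resistance-network approach (series):
R_float glass = L/(kA) = 0.055/(0.908×29.5) = 0.002053 K/W
R_total = 0.002053 K/W
Q = ΔT / R_total = 39 / 0.002053

Q ≈ 19000 W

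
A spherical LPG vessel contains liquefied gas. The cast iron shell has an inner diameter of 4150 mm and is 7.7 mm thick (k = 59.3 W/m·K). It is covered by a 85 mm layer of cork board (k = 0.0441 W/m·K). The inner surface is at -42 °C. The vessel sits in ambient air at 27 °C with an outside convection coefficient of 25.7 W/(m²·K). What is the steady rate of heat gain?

Q ≈ 1990 W

For a spherical shell R = (1/r₁ − 1/r₂)/(4πk); film R = 1/(h·4πr²). In series:
R_cast iron shell = (1/2.075 − 1/2.0827)/(4π×59.3) = 2.391×10^-6 K/W
R_cork board = (1/2.0827 − 1/2.1677)/(4π×0.0441) = 0.03397 K/W
R_outer film = 1/(h·4πr_o²) = 1/(25.7×4π×2.1677²) = 6.59×10^-4 K/W
R_total = 0.03464 K/W
Q = ΔT/R_total = 69/0.03464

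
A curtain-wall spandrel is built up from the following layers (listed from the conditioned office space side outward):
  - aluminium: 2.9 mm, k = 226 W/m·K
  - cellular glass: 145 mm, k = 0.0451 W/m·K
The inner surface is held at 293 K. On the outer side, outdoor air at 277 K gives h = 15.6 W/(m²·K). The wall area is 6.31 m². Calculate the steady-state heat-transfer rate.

Thermal resistances in series:
R_aluminium = L/(kA) = 0.0029/(226×6.31) = 2.034×10^-6 K/W
R_cellular glass = L/(kA) = 0.145/(0.0451×6.31) = 0.5095 K/W
R_outer film = 1/(h_o·A) = 1/(15.6×6.31) = 0.01016 K/W
R_total = 0.5197 K/W
Q = ΔT / R_total = 16 / 0.5197

Q ≈ 30.8 W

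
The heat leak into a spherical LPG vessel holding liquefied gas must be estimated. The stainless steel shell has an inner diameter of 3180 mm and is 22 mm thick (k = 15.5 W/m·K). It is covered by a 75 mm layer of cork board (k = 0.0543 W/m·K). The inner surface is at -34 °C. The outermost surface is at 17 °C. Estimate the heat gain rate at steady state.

Spherical conduction: R = (1/r_in − 1/r_out)/(4πk) per layer; series-sum.
R_stainless steel shell = (1/1.59 − 1/1.612)/(4π×15.5) = 4.407×10^-5 K/W
R_cork board = (1/1.612 − 1/1.687)/(4π×0.0543) = 0.04042 K/W
R_total = 0.04046 K/W
Q = ΔT/R_total = 51/0.04046

Q ≈ 1260 W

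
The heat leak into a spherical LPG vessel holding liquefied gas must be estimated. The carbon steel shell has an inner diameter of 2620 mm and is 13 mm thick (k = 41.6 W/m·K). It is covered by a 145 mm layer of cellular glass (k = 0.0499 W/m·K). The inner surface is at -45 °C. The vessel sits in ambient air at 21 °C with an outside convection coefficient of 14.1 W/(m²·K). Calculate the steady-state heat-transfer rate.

For a spherical shell R = (1/r₁ − 1/r₂)/(4πk); film R = 1/(h·4πr²). In series:
R_carbon steel shell = (1/1.31 − 1/1.323)/(4π×41.6) = 1.435×10^-5 K/W
R_cellular glass = (1/1.323 − 1/1.468)/(4π×0.0499) = 0.1191 K/W
R_outer film = 1/(h·4πr_o²) = 1/(14.1×4π×1.468²) = 0.002619 K/W
R_total = 0.1217 K/W
Q = ΔT/R_total = 66/0.1217

Q ≈ 542 W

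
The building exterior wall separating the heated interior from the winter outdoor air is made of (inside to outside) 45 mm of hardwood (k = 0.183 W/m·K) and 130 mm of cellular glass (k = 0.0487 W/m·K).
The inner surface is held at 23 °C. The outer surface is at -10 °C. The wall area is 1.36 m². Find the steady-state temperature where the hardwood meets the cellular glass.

T ≈ 20.2 °C

Treating each layer as a thermal resistance in series:
R_hardwood = L/(kA) = 0.045/(0.183×1.36) = 0.1808 K/W
R_cellular glass = L/(kA) = 0.13/(0.0487×1.36) = 1.963 K/W
R_total = 2.144 K/W;  Q = ΔT/R_total = 33/2.144 = 15.39 W
T_interface = T_inner − Q·ΣR(inner→interface) = 23 − 15.4×0.1808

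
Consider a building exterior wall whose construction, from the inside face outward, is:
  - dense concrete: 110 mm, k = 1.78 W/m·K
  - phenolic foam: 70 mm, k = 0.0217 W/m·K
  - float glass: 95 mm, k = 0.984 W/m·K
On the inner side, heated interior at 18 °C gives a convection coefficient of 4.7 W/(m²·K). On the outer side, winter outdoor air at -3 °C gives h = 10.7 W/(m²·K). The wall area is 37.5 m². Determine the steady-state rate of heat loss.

Q ≈ 213 W

Thermal resistances in series:
R_inner film = 1/(h_i·A) = 1/(4.7×37.5) = 0.005674 K/W
R_dense concrete = L/(kA) = 0.11/(1.78×37.5) = 0.001648 K/W
R_phenolic foam = L/(kA) = 0.07/(0.0217×37.5) = 0.08602 K/W
R_float glass = L/(kA) = 0.095/(0.984×37.5) = 0.002575 K/W
R_outer film = 1/(h_o·A) = 1/(10.7×37.5) = 0.002492 K/W
R_total = 0.09841 K/W
Q = ΔT / R_total = 21 / 0.09841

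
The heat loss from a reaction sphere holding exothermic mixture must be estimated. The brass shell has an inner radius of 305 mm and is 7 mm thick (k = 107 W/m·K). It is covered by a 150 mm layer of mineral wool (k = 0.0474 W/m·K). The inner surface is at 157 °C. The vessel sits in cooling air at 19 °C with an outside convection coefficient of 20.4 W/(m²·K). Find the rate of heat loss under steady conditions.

Q ≈ 78.2 W

For a spherical shell R = (1/r₁ − 1/r₂)/(4πk); film R = 1/(h·4πr²). In series:
R_brass shell = (1/0.305 − 1/0.312)/(4π×107) = 5.471×10^-5 K/W
R_mineral wool = (1/0.312 − 1/0.462)/(4π×0.0474) = 1.747 K/W
R_outer film = 1/(h·4πr_o²) = 1/(20.4×4π×0.462²) = 0.01828 K/W
R_total = 1.765 K/W
Q = ΔT/R_total = 138/1.765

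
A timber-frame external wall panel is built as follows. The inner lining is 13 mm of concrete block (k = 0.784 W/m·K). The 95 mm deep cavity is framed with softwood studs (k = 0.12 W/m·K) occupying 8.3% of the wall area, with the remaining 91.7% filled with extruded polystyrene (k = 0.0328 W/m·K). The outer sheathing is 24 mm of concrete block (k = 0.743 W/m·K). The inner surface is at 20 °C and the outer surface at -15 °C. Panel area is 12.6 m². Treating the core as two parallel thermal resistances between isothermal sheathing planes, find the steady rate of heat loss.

Q ≈ 182 W

Sheathing layers in series; stud and cavity paths in parallel between them.
R_inner = 0.013/(0.784×12.6) = 0.001316 K/W
R_stud  = 0.095/(0.12×0.083×12.6) = 0.757 K/W
R_cav   = 0.095/(0.0328×0.917×12.6) = 0.2507 K/W
1/R_core = 1/R_stud + 1/R_cav → R_core = 0.1883 K/W
R_outer = 0.024/(0.743×12.6) = 0.002564 K/W
R_total = 0.1922 K/W
Q = ΔT/R_total = 35/0.1922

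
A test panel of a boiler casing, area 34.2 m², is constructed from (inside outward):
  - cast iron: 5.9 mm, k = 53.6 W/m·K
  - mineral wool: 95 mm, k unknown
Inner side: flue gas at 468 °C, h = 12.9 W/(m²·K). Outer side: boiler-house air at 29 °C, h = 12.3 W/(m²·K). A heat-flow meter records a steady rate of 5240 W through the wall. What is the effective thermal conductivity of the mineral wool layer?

k ≈ 0.0351 W/(m·K)

Treating each layer as a thermal resistance in series:
R_inner film = 1/(h_i·A) = 1/(12.9×34.2) = 0.002267 K/W
R_cast iron = L/(kA) = 0.0059/(53.6×34.2) = 3.219×10^-6 K/W
R_outer film = 1/(h_o·A) = 1/(12.3×34.2) = 0.002377 K/W
Sum of known resistances R_other = 0.004647 K/W
Total R = ΔT/Q = 439/5240 = 0.08378 K/W
R_mineral wool = R_total − R_other = 0.07913 K/W
k = L/(R·A) = 0.095/(0.07913×34.2)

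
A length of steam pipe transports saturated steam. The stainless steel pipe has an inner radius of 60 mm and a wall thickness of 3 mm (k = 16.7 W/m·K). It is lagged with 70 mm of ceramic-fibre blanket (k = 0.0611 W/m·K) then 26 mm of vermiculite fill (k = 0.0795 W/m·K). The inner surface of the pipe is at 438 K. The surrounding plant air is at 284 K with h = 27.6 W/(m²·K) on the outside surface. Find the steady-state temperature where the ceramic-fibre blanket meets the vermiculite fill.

T ≈ 310 K

Treating each annulus and film as a series resistance:
R_stainless steel pipe wall = ln(63/60)/(2π×16.7×1) = 4.65×10^-4 K/W
R_ceramic-fibre blanket = ln(133/63)/(2π×0.0611×1) = 1.946 K/W
R_vermiculite fill = ln(159/133)/(2π×0.0795×1) = 0.3575 K/W
R_outer film = 1/(h_o·2πr_oL) = 1/(27.6×2π×0.159×1) = 0.03627 K/W
R_total = 2.341 K/W
Q = ΔT/R_total = 154/2.341
Q = 65.8 W/m
T_interface = T_inner − Q·ΣR(inner→interface) = 438 − 65.8×1.947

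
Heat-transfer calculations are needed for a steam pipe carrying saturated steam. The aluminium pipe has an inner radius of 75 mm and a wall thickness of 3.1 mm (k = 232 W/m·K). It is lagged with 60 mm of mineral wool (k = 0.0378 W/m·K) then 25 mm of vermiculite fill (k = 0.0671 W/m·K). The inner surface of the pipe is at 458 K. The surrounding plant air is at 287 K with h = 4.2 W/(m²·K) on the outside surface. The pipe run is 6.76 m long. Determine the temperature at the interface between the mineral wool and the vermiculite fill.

T ≈ 322 K

For a radial system each layer contributes R = ln(r_out/r_in)/(2πkL); films add R = 1/(hA).
R_aluminium pipe wall = ln(78.1/75)/(2π×232×6.76) = 4.11×10^-6 K/W
R_mineral wool = ln(138.1/78.1)/(2π×0.0378×6.76) = 0.355 K/W
R_vermiculite fill = ln(163.1/138.1)/(2π×0.0671×6.76) = 0.05838 K/W
R_outer film = 1/(h_o·2πr_oL) = 1/(4.2×2π×0.1631×6.76) = 0.03437 K/W
R_total = 0.4478 K/W
Q = ΔT/R_total = 171/0.4478
Q = 382 W
T_interface = T_inner − Q·ΣR(inner→interface) = 458 − 382×0.355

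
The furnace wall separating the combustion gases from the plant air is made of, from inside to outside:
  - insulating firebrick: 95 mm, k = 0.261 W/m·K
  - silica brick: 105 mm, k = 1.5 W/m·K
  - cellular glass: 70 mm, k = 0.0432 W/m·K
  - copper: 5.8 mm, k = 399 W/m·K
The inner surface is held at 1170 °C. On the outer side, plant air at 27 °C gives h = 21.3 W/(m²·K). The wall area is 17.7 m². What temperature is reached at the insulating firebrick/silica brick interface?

T ≈ 972 °C

Thermal resistances in series:
R_insulating firebrick = L/(kA) = 0.095/(0.261×17.7) = 0.02056 K/W
R_silica brick = L/(kA) = 0.105/(1.5×17.7) = 0.003955 K/W
R_cellular glass = L/(kA) = 0.07/(0.0432×17.7) = 0.09155 K/W
R_copper = L/(kA) = 0.0058/(399×17.7) = 8.213×10^-7 K/W
R_outer film = 1/(h_o·A) = 1/(21.3×17.7) = 0.002652 K/W
R_total = 0.1187 K/W;  Q = ΔT/R_total = 1143/0.1187 = 9628 W
T_interface = T_inner − Q·ΣR(inner→interface) = 1170 − 9630×0.02056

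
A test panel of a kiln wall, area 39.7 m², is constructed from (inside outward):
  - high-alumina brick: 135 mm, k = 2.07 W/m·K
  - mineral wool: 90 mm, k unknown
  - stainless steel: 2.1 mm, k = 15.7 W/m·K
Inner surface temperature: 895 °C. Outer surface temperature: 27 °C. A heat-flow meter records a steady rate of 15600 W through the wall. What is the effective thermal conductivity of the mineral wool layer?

Using the resistance-network approach (series):
R_high-alumina brick = L/(kA) = 0.135/(2.07×39.7) = 0.001643 K/W
R_stainless steel = L/(kA) = 0.0021/(15.7×39.7) = 3.369×10^-6 K/W
Sum of known resistances R_other = 0.001646 K/W
Total R = ΔT/Q = 868/15600 = 0.05564 K/W
R_mineral wool = R_total − R_other = 0.05399 K/W
k = L/(R·A) = 0.09/(0.05399×39.7)

k ≈ 0.042 W/(m·K)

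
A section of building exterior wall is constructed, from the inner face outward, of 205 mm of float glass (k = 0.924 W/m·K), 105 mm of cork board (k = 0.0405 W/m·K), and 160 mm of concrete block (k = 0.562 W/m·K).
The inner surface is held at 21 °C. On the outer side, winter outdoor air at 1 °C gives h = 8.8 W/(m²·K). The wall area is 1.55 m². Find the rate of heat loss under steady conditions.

Series thermal resistances:
R_float glass = L/(kA) = 0.205/(0.924×1.55) = 0.1431 K/W
R_cork board = L/(kA) = 0.105/(0.0405×1.55) = 1.673 K/W
R_concrete block = L/(kA) = 0.16/(0.562×1.55) = 0.1837 K/W
R_outer film = 1/(h_o·A) = 1/(8.8×1.55) = 0.07331 K/W
R_total = 2.073 K/W
Q = ΔT / R_total = 20 / 2.073

Q ≈ 9.65 W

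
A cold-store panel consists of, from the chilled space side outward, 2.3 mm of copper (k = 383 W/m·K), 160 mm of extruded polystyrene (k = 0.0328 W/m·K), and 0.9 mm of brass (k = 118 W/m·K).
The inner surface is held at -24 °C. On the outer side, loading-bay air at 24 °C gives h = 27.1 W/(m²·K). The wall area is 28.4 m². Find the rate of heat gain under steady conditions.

Thermal resistances in series:
R_copper = L/(kA) = 0.0023/(383×28.4) = 2.115×10^-7 K/W
R_extruded polystyrene = L/(kA) = 0.16/(0.0328×28.4) = 0.1718 K/W
R_brass = L/(kA) = 0.0009/(118×28.4) = 2.686×10^-7 K/W
R_outer film = 1/(h_o·A) = 1/(27.1×28.4) = 0.001299 K/W
R_total = 0.1731 K/W
Q = ΔT / R_total = 48 / 0.1731

Q ≈ 277 W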